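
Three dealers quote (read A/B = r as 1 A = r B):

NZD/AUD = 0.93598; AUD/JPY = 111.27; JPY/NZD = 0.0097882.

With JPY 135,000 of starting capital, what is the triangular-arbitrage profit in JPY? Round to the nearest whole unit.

Profit: JPY 2,620

Profitable loop is JPY → NZD → AUD → JPY:
JPY 135,000 × 0.0097882 = NZD 1,321.41
NZD 1,321.41 × 0.93598 = AUD 1,236.81
AUD 1,236.81 × 111.27 = JPY 137,620
Profit = JPY 137,620 − JPY 135,000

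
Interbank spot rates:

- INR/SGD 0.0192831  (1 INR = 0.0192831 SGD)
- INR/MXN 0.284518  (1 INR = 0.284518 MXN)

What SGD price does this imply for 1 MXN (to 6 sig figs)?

1 MXN ÷ 0.284518 = 3.51472 INR
3.51472 INR × 0.0192831 = 0.0677746 SGD

MXN/SGD = 0.0677746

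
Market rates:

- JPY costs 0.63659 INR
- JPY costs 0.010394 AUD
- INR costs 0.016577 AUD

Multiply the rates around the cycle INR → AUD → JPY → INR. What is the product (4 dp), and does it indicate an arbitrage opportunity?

Around INR → AUD → JPY → INR: 1 × 0.016577 ÷ 0.010394 × 0.63659 = 1.015273
Product > 1; profitable direction is INR → AUD → JPY → INR.

1.0153 (arbitrage exists)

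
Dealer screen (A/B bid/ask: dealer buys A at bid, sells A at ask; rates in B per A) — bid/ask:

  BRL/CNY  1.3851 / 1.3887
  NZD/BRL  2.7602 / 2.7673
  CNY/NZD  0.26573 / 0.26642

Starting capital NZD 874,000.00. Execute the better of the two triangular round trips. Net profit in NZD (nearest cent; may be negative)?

Net profit: NZD 13,919.72

Best loop NZD → BRL → CNY → NZD:
NZD 874,000.00 × 2.7602 (sell NZD at bid) = BRL 2,412,414.80
BRL 2,412,414.80 × 1.3851 (sell BRL at bid) = CNY 3,341,435.74
CNY 3,341,435.74 × 0.26573 (sell CNY at bid) = NZD 887,919.72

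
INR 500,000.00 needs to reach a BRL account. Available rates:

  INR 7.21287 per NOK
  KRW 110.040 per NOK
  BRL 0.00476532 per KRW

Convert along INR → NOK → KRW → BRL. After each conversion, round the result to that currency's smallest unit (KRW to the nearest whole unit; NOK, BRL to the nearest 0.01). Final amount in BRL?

INR 500,000.00 ÷ 7.21287 = NOK 69,320.53
NOK 69,320.53 × 110.040 = KRW 7,628,031
KRW 7,628,031 × 0.00476532 = BRL 36,350.01

BRL 36,350.01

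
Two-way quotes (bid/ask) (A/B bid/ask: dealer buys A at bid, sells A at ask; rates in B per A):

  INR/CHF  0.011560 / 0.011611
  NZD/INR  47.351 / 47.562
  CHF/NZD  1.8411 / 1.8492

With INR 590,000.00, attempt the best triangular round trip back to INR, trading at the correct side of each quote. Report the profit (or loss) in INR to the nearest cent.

Best loop INR → CHF → NZD → INR:
INR 590,000.00 × 0.011560 (sell INR at bid) = CHF 6,820.40
CHF 6,820.40 × 1.8411 (sell CHF at bid) = NZD 12,557.04
NZD 12,557.04 × 47.351 (sell NZD at bid) = INR 594,588.33

Net profit: INR 4,588.33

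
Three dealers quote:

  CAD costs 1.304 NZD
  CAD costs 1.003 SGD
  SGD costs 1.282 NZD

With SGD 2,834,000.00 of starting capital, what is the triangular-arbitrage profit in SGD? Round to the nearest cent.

Profit: SGD 40,011.35

Profitable loop is SGD → CAD → NZD → SGD:
SGD 2,834,000.00 ÷ 1.003 = CAD 2,825,523.43
CAD 2,825,523.43 × 1.304 = NZD 3,684,482.55
NZD 3,684,482.55 ÷ 1.282 = SGD 2,874,011.35
Profit = SGD 2,874,011.35 − SGD 2,834,000.00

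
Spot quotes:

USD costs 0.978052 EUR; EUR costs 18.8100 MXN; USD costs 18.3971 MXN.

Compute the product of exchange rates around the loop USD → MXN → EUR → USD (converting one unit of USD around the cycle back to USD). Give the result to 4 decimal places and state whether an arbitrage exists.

1.0000 (no arbitrage)

Around USD → MXN → EUR → USD: 1 × 18.3971 ÷ 18.8100 ÷ 0.978052 = 0.999997
Product ≈ 1 (deviation 0.000%, within rounding noise).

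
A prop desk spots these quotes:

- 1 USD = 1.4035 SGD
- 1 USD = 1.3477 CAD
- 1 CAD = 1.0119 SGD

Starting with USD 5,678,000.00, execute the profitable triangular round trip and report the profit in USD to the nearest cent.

Profitable loop is USD → SGD → CAD → USD:
USD 5,678,000.00 × 1.4035 = SGD 7,969,073.00
SGD 7,969,073.00 ÷ 1.0119 = CAD 7,875,356.26
CAD 7,875,356.26 ÷ 1.3477 = USD 5,843,552.91
Profit = USD 5,843,552.91 − USD 5,678,000.00

Profit: USD 165,552.91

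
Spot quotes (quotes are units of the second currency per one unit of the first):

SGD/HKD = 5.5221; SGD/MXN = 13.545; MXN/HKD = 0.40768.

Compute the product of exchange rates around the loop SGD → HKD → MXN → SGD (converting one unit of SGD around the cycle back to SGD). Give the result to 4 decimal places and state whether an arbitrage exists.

1.0000 (no arbitrage)

Around SGD → HKD → MXN → SGD: 1 × 5.5221 ÷ 0.40768 ÷ 13.545 = 1.000013
Product ≈ 1 (deviation 0.001%, within rounding noise).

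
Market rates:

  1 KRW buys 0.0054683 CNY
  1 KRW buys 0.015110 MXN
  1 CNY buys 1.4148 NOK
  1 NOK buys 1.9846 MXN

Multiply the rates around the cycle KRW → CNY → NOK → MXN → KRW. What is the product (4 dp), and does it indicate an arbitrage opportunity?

1.0161 (arbitrage exists)

Around KRW → CNY → NOK → MXN → KRW: 1 × 0.0054683 × 1.4148 × 1.9846 ÷ 0.015110 = 1.016146
Product > 1; profitable direction is KRW → CNY → NOK → MXN → KRW.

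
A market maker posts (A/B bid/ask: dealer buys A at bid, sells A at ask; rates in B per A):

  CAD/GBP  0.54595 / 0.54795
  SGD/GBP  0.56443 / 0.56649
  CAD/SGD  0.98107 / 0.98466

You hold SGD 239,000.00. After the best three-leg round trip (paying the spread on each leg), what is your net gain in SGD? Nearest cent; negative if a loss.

Best loop SGD → GBP → CAD → SGD:
SGD 239,000.00 × 0.56443 (sell SGD at bid) = GBP 134,898.77
GBP 134,898.77 ÷ 0.54795 (buy CAD at ask) = CAD 246,188.10
CAD 246,188.10 × 0.98107 (sell CAD at bid) = SGD 241,527.76

Net profit: SGD 2,527.76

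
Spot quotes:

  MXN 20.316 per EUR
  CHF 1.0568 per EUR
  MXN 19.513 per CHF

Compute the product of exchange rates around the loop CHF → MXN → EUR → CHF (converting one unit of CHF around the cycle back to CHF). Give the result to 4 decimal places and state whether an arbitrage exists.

1.0150 (arbitrage exists)

Around CHF → MXN → EUR → CHF: 1 × 19.513 ÷ 20.316 × 1.0568 = 1.015029
Product > 1; profitable direction is CHF → MXN → EUR → CHF.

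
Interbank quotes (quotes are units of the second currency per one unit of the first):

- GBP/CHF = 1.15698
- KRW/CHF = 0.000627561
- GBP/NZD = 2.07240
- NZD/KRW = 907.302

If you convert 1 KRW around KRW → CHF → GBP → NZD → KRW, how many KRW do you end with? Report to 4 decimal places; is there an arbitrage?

Around KRW → CHF → GBP → NZD → KRW: 1 × 0.000627561 ÷ 1.15698 × 2.07240 × 907.302 = 1.019895
Product > 1; profitable direction is KRW → CHF → GBP → NZD → KRW.

1.0199 (arbitrage exists)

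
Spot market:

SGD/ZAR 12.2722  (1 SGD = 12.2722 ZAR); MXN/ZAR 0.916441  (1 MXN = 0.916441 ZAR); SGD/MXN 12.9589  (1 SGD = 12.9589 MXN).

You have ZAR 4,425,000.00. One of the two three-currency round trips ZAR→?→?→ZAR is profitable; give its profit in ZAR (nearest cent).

Profitable loop is ZAR → MXN → SGD → ZAR:
ZAR 4,425,000.00 ÷ 0.916441 = MXN 4,828,461.41
MXN 4,828,461.41 ÷ 12.9589 = SGD 372,598.09
SGD 372,598.09 × 12.2722 = ZAR 4,572,598.30
Profit = ZAR 4,572,598.30 − ZAR 4,425,000.00

Profit: ZAR 147,598.30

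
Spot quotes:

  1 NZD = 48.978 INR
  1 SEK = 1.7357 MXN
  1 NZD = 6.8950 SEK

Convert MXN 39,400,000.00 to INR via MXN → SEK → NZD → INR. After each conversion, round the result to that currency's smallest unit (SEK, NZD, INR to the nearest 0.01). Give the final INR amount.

INR 161,245,771.75

MXN 39,400,000.00 ÷ 1.7357 = SEK 22,699,775.31
SEK 22,699,775.31 ÷ 6.8950 = NZD 3,292,208.17
NZD 3,292,208.17 × 48.978 = INR 161,245,771.75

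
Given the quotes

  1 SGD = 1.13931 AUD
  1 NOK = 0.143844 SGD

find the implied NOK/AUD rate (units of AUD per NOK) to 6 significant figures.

NOK/AUD = 0.163883

1 NOK × 0.143844 = 0.143844 SGD
0.143844 SGD × 1.13931 = 0.163883 AUD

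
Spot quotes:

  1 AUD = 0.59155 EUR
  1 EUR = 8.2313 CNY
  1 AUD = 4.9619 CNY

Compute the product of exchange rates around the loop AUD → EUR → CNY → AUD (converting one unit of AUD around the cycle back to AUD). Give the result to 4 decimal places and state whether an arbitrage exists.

0.9813 (arbitrage exists)

Around AUD → EUR → CNY → AUD: 1 × 0.59155 × 8.2313 ÷ 4.9619 = 0.981323
Product < 1; profitable direction is AUD → CNY → EUR → AUD.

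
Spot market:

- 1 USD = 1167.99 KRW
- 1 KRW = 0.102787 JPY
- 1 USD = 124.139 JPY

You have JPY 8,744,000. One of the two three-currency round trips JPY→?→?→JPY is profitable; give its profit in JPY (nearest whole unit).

Profit: JPY 297,512

Profitable loop is JPY → KRW → USD → JPY:
JPY 8,744,000 ÷ 0.102787 = KRW 85,069,124
KRW 85,069,124 ÷ 1167.99 = USD 72,833.78
USD 72,833.78 × 124.139 = JPY 9,041,512
Profit = JPY 9,041,512 − JPY 8,744,000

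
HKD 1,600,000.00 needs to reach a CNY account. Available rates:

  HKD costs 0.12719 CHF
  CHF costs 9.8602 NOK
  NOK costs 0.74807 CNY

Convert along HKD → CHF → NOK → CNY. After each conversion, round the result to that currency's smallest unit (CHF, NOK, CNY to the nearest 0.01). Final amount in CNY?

CNY 1,501,069.89

HKD 1,600,000.00 × 0.12719 = CHF 203,504.00
CHF 203,504.00 × 9.8602 = NOK 2,006,590.14
NOK 2,006,590.14 × 0.74807 = CNY 1,501,069.89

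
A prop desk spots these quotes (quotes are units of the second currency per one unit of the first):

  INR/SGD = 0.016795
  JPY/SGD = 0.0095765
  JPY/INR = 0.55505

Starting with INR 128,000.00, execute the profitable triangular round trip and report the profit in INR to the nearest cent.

Profit: INR 3,493.62

Profitable loop is INR → JPY → SGD → INR:
INR 128,000.00 ÷ 0.55505 = JPY 230,610
JPY 230,610 × 0.0095765 = SGD 2,208.44
SGD 2,208.44 ÷ 0.016795 = INR 131,493.62
Profit = INR 131,493.62 − INR 128,000.00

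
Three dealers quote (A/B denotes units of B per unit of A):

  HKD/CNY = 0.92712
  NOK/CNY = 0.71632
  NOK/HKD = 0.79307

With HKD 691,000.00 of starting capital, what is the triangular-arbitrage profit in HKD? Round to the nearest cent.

Profitable loop is HKD → CNY → NOK → HKD:
HKD 691,000.00 × 0.92712 = CNY 640,639.92
CNY 640,639.92 ÷ 0.71632 = NOK 894,348.78
NOK 894,348.78 × 0.79307 = HKD 709,281.19
Profit = HKD 709,281.19 − HKD 691,000.00

Profit: HKD 18,281.19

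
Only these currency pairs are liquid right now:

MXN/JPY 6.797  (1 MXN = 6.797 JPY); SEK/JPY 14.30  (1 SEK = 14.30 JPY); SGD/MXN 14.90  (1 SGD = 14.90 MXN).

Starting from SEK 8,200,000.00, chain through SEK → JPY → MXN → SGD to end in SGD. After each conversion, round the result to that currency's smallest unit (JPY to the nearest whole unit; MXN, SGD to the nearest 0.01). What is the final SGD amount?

SGD 1,157,834.14

SEK 8,200,000.00 × 14.30 = JPY 117,260,000
JPY 117,260,000 ÷ 6.797 = MXN 17,251,728.70
MXN 17,251,728.70 ÷ 14.90 = SGD 1,157,834.14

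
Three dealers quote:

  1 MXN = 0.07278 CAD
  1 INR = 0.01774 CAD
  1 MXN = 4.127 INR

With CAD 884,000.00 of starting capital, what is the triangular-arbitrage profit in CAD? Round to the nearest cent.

Profitable loop is CAD → MXN → INR → CAD:
CAD 884,000.00 ÷ 0.07278 = MXN 12,146,194.01
MXN 12,146,194.01 × 4.127 = INR 50,127,342.68
INR 50,127,342.68 × 0.01774 = CAD 889,259.06
Profit = CAD 889,259.06 − CAD 884,000.00

Profit: CAD 5,259.06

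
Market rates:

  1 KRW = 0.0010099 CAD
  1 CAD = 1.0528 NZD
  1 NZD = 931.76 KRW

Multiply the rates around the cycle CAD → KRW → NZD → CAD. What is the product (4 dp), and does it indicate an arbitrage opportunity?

1.0094 (arbitrage exists)

Around CAD → KRW → NZD → CAD: 1 ÷ 0.0010099 ÷ 931.76 ÷ 1.0528 = 1.009419
Product > 1; profitable direction is CAD → KRW → NZD → CAD.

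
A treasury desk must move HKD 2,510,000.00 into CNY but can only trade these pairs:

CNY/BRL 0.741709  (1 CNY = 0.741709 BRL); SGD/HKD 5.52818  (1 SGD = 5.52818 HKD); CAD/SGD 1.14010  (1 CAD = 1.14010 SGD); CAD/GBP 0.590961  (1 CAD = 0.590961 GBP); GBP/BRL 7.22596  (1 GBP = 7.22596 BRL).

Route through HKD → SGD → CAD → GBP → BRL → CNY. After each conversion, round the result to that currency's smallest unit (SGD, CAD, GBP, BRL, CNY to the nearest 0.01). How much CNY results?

HKD 2,510,000.00 ÷ 5.52818 = SGD 454,037.31
SGD 454,037.31 ÷ 1.14010 = CAD 398,243.41
CAD 398,243.41 × 0.590961 = GBP 235,346.32
GBP 235,346.32 × 7.22596 = BRL 1,700,603.09
BRL 1,700,603.09 ÷ 0.741709 = CNY 2,292,817.12

CNY 2,292,817.12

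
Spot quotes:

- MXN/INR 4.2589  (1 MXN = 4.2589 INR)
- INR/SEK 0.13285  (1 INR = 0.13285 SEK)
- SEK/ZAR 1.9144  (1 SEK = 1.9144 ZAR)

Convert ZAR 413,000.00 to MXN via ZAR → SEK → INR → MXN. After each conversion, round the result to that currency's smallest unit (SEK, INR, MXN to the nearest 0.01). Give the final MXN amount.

ZAR 413,000.00 ÷ 1.9144 = SEK 215,733.39
SEK 215,733.39 ÷ 0.13285 = INR 1,623,887.02
INR 1,623,887.02 ÷ 4.2589 = MXN 381,292.59

MXN 381,292.59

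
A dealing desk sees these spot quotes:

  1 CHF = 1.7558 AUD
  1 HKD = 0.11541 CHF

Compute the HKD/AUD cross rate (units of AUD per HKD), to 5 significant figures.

1 HKD × 0.11541 = 0.11541 CHF
0.11541 CHF × 1.7558 = 0.202637 AUD

HKD/AUD = 0.20264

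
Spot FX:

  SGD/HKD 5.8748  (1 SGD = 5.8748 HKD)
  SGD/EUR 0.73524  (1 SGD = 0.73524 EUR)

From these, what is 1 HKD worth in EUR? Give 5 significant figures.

1 HKD ÷ 5.8748 = 0.170219 SGD
0.170219 SGD × 0.73524 = 0.125151 EUR

HKD/EUR = 0.12515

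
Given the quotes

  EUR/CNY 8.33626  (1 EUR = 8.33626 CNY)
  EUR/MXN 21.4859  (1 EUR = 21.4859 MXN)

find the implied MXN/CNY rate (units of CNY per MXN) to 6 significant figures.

MXN/CNY = 0.387987

1 MXN ÷ 21.4859 = 0.0465422 EUR
0.0465422 EUR × 8.33626 = 0.387987 CNY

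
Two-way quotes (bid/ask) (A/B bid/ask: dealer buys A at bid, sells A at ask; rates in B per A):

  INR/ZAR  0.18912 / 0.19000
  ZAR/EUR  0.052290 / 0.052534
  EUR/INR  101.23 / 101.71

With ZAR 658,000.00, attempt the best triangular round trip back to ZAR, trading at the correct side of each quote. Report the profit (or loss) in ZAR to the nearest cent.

Net profit: ZAR 705.41

Best loop ZAR → EUR → INR → ZAR:
ZAR 658,000.00 × 0.052290 (sell ZAR at bid) = EUR 34,406.82
EUR 34,406.82 × 101.23 (sell EUR at bid) = INR 3,483,002.39
INR 3,483,002.39 × 0.18912 (sell INR at bid) = ZAR 658,705.41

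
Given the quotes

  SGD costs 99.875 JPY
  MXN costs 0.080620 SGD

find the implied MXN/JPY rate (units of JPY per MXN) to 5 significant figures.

MXN/JPY = 8.0519

1 MXN × 0.080620 = 0.08062 SGD
0.08062 SGD × 99.875 = 8.05192 JPY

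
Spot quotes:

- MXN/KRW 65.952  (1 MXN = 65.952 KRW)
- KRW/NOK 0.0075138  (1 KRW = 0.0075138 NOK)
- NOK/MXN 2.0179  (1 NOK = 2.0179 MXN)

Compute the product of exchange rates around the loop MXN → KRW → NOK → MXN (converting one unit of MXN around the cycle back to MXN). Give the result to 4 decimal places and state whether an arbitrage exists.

1.0000 (no arbitrage)

Around MXN → KRW → NOK → MXN: 1 × 65.952 × 0.0075138 × 2.0179 = 0.999971
Product ≈ 1 (deviation 0.003%, within rounding noise).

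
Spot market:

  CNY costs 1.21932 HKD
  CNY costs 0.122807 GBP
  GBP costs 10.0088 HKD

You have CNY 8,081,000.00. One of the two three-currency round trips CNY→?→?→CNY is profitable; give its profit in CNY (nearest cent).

Profitable loop is CNY → GBP → HKD → CNY:
CNY 8,081,000.00 × 0.122807 = GBP 992,403.37
GBP 992,403.37 × 10.0088 = HKD 9,932,766.82
HKD 9,932,766.82 ÷ 1.21932 = CNY 8,146,152.63
Profit = CNY 8,146,152.63 − CNY 8,081,000.00

Profit: CNY 65,152.63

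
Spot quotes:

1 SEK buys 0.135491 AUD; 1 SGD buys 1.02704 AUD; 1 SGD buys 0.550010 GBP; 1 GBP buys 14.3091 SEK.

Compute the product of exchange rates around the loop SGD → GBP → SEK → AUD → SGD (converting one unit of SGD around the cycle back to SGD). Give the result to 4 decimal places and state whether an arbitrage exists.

Around SGD → GBP → SEK → AUD → SGD: 1 × 0.550010 × 14.3091 × 0.135491 ÷ 1.02704 = 1.038260
Product > 1; profitable direction is SGD → GBP → SEK → AUD → SGD.

1.0383 (arbitrage exists)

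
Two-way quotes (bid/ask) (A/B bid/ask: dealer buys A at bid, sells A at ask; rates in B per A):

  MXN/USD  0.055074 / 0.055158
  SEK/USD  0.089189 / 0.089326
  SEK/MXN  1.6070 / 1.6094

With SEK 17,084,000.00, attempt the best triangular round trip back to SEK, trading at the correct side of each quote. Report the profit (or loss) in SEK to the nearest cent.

Best loop SEK → USD → MXN → SEK:
SEK 17,084,000.00 × 0.089189 (sell SEK at bid) = USD 1,523,704.88
USD 1,523,704.88 ÷ 0.055158 (buy MXN at ask) = MXN 27,624,367.74
MXN 27,624,367.74 ÷ 1.6094 (buy SEK at ask) = SEK 17,164,389.05

Net profit: SEK 80,389.05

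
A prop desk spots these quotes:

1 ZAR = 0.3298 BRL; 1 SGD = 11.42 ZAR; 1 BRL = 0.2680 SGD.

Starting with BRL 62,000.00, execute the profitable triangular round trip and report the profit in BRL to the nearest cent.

Profitable loop is BRL → SGD → ZAR → BRL:
BRL 62,000.00 × 0.2680 = SGD 16,616.00
SGD 16,616.00 × 11.42 = ZAR 189,754.72
ZAR 189,754.72 × 0.3298 = BRL 62,581.11
Profit = BRL 62,581.11 − BRL 62,000.00

Profit: BRL 581.11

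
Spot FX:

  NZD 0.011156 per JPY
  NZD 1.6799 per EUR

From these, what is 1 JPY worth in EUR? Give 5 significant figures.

JPY/EUR = 0.0066409

1 JPY × 0.011156 = 0.011156 NZD
0.011156 NZD ÷ 1.6799 = 0.00664087 EUR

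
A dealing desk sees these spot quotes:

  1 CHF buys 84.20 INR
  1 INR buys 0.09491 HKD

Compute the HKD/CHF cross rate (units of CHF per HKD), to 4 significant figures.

HKD/CHF = 0.1251

1 HKD ÷ 0.09491 = 10.5363 INR
10.5363 INR ÷ 84.20 = 0.125134 CHF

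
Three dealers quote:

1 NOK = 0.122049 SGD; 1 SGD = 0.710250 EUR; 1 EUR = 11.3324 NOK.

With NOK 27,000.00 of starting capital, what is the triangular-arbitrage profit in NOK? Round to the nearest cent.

Profitable loop is NOK → EUR → SGD → NOK:
NOK 27,000.00 ÷ 11.3324 = EUR 2,382.55
EUR 2,382.55 ÷ 0.710250 = SGD 3,354.52
SGD 3,354.52 ÷ 0.122049 = NOK 27,485.04
Profit = NOK 27,485.04 − NOK 27,000.00

Profit: NOK 485.04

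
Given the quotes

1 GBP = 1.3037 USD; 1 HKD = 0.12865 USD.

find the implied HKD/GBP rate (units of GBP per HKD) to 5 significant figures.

1 HKD × 0.12865 = 0.12865 USD
0.12865 USD ÷ 1.3037 = 0.0986807 GBP

HKD/GBP = 0.098681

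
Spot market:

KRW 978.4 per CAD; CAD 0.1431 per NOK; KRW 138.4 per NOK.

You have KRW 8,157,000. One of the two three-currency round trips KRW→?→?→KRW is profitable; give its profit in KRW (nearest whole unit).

Profit: KRW 94,833

Profitable loop is KRW → NOK → CAD → KRW:
KRW 8,157,000 ÷ 138.4 = NOK 58,937.86
NOK 58,937.86 × 0.1431 = CAD 8,434.01
CAD 8,434.01 × 978.4 = KRW 8,251,833
Profit = KRW 8,251,833 − KRW 8,157,000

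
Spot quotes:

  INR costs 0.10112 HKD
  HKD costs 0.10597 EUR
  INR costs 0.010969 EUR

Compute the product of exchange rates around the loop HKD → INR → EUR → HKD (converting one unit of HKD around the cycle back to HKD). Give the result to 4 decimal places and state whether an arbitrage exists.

1.0236 (arbitrage exists)

Around HKD → INR → EUR → HKD: 1 ÷ 0.10112 × 0.010969 ÷ 0.10597 = 1.023640
Product > 1; profitable direction is HKD → INR → EUR → HKD.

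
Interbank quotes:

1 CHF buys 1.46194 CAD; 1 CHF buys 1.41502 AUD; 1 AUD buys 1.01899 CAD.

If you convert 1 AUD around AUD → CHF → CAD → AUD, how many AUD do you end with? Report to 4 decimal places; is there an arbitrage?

Around AUD → CHF → CAD → AUD: 1 ÷ 1.41502 × 1.46194 ÷ 1.01899 = 1.013904
Product > 1; profitable direction is AUD → CHF → CAD → AUD.

1.0139 (arbitrage exists)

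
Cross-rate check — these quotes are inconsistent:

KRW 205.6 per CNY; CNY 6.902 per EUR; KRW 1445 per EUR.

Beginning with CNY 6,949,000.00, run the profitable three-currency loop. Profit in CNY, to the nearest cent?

Profitable loop is CNY → EUR → KRW → CNY:
CNY 6,949,000.00 ÷ 6.902 = EUR 1,006,809.62
EUR 1,006,809.62 × 1445 = KRW 1,454,839,901
KRW 1,454,839,901 ÷ 205.6 = CNY 7,076,069.56
Profit = CNY 7,076,069.56 − CNY 6,949,000.00

Profit: CNY 127,069.56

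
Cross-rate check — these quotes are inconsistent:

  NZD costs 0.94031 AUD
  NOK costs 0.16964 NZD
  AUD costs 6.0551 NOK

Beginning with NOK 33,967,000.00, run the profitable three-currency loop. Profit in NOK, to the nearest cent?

Profitable loop is NOK → AUD → NZD → NOK:
NOK 33,967,000.00 ÷ 6.0551 = AUD 5,609,651.37
AUD 5,609,651.37 ÷ 0.94031 = NZD 5,965,746.79
NZD 5,965,746.79 ÷ 0.16964 = NOK 35,167,099.71
Profit = NOK 35,167,099.71 − NOK 33,967,000.00

Profit: NOK 1,200,099.71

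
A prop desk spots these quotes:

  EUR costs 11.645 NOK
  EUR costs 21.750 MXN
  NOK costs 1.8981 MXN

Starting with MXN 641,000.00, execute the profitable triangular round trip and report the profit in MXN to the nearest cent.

Profit: MXN 10,414.39

Profitable loop is MXN → EUR → NOK → MXN:
MXN 641,000.00 ÷ 21.750 = EUR 29,471.26
EUR 29,471.26 × 11.645 = NOK 343,192.87
NOK 343,192.87 × 1.8981 = MXN 651,414.39
Profit = MXN 651,414.39 − MXN 641,000.00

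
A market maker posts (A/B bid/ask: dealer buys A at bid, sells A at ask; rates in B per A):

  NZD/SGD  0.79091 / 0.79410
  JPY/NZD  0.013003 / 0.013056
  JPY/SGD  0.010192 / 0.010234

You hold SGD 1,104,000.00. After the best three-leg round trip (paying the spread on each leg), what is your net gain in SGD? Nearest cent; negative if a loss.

Best loop SGD → JPY → NZD → SGD:
SGD 1,104,000.00 ÷ 0.010234 (buy JPY at ask) = JPY 107,875,708
JPY 107,875,708 × 0.013003 (sell JPY at bid) = NZD 1,402,707.84
NZD 1,402,707.84 × 0.79091 (sell NZD at bid) = SGD 1,109,415.66

Net profit: SGD 5,415.66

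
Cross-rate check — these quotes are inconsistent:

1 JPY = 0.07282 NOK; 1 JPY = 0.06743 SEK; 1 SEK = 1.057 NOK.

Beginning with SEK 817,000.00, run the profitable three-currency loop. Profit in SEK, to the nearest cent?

Profitable loop is SEK → JPY → NOK → SEK:
SEK 817,000.00 ÷ 0.06743 = JPY 12,116,269
JPY 12,116,269 × 0.07282 = NOK 882,306.69
NOK 882,306.69 ÷ 1.057 = SEK 834,727.24
Profit = SEK 834,727.24 − SEK 817,000.00

Profit: SEK 17,727.24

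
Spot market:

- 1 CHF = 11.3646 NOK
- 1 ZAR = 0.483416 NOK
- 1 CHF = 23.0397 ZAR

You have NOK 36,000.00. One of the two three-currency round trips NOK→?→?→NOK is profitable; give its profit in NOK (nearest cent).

Profitable loop is NOK → ZAR → CHF → NOK:
NOK 36,000.00 ÷ 0.483416 = ZAR 74,470.02
ZAR 74,470.02 ÷ 23.0397 = CHF 3,232.25
CHF 3,232.25 × 11.3646 = NOK 36,733.20
Profit = NOK 36,733.20 − NOK 36,000.00

Profit: NOK 733.20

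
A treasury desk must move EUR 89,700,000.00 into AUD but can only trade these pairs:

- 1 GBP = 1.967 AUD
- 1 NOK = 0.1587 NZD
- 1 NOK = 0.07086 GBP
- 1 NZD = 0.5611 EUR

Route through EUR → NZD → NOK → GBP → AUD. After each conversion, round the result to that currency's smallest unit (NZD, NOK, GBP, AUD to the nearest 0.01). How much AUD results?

EUR 89,700,000.00 ÷ 0.5611 = NZD 159,864,551.77
NZD 159,864,551.77 ÷ 0.1587 = NOK 1,007,338,070.38
NOK 1,007,338,070.38 × 0.07086 = GBP 71,379,975.67
GBP 71,379,975.67 × 1.967 = AUD 140,404,412.14

AUD 140,404,412.14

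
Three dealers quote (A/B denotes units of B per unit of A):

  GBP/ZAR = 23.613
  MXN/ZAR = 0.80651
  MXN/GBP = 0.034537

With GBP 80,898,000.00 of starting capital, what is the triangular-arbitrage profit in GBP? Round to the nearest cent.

Profitable loop is GBP → ZAR → MXN → GBP:
GBP 80,898,000.00 × 23.613 = ZAR 1,910,244,474.00
ZAR 1,910,244,474.00 ÷ 0.80651 = MXN 2,368,531,666.07
MXN 2,368,531,666.07 × 0.034537 = GBP 81,801,978.15
Profit = GBP 81,801,978.15 − GBP 80,898,000.00

Profit: GBP 903,978.15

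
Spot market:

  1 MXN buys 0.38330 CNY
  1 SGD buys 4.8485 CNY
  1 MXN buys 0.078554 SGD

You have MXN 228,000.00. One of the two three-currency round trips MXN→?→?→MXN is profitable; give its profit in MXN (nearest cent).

Profitable loop is MXN → CNY → SGD → MXN:
MXN 228,000.00 × 0.38330 = CNY 87,392.40
CNY 87,392.40 ÷ 4.8485 = SGD 18,024.63
SGD 18,024.63 ÷ 0.078554 = MXN 229,455.23
Profit = MXN 229,455.23 − MXN 228,000.00

Profit: MXN 1,455.23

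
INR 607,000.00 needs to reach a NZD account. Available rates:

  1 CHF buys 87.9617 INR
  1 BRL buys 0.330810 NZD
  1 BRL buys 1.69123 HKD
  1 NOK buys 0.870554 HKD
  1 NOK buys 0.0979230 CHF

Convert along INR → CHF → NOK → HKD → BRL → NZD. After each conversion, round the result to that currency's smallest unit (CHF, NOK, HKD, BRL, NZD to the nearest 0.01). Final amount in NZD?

NZD 12,000.02

INR 607,000.00 ÷ 87.9617 = CHF 6,900.73
CHF 6,900.73 ÷ 0.0979230 = NOK 70,470.98
NOK 70,470.98 × 0.870554 = HKD 61,348.79
HKD 61,348.79 ÷ 1.69123 = BRL 36,274.66
BRL 36,274.66 × 0.330810 = NZD 12,000.02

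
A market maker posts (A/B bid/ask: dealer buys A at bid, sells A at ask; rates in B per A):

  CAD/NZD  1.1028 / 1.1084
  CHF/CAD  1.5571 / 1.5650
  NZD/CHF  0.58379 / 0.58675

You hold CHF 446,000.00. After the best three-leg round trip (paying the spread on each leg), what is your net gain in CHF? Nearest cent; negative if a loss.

Best loop CHF → CAD → NZD → CHF:
CHF 446,000.00 × 1.5571 (sell CHF at bid) = CAD 694,466.60
CAD 694,466.60 × 1.1028 (sell CAD at bid) = NZD 765,857.77
NZD 765,857.77 × 0.58379 (sell NZD at bid) = CHF 447,100.11

Net profit: CHF 1,100.11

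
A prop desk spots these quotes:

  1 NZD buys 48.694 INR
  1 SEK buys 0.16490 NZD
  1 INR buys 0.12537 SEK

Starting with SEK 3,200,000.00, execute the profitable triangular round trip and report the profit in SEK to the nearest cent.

Profit: SEK 21,363.33

Profitable loop is SEK → NZD → INR → SEK:
SEK 3,200,000.00 × 0.16490 = NZD 527,680.00
NZD 527,680.00 × 48.694 = INR 25,694,849.92
INR 25,694,849.92 × 0.12537 = SEK 3,221,363.33
Profit = SEK 3,221,363.33 − SEK 3,200,000.00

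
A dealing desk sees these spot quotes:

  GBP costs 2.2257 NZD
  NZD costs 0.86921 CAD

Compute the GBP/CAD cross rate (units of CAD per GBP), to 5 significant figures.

1 GBP × 2.2257 = 2.2257 NZD
2.2257 NZD × 0.86921 = 1.9346 CAD

GBP/CAD = 1.9346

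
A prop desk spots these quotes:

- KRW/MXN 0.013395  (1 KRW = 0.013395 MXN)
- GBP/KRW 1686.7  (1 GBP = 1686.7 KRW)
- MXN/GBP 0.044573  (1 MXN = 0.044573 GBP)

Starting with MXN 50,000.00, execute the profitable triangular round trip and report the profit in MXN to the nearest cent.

Profitable loop is MXN → GBP → KRW → MXN:
MXN 50,000.00 × 0.044573 = GBP 2,228.65
GBP 2,228.65 × 1686.7 = KRW 3,759,064
KRW 3,759,064 × 0.013395 = MXN 50,352.66
Profit = MXN 50,352.66 − MXN 50,000.00

Profit: MXN 352.66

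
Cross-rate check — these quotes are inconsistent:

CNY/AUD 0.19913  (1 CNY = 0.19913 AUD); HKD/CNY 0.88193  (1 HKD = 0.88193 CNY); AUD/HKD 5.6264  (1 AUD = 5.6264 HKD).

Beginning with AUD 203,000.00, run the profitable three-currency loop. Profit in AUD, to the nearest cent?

Profit: AUD 2,444.55

Profitable loop is AUD → CNY → HKD → AUD:
AUD 203,000.00 ÷ 0.19913 = CNY 1,019,434.54
CNY 1,019,434.54 ÷ 0.88193 = HKD 1,155,913.21
HKD 1,155,913.21 ÷ 5.6264 = AUD 205,444.55
Profit = AUD 205,444.55 − AUD 203,000.00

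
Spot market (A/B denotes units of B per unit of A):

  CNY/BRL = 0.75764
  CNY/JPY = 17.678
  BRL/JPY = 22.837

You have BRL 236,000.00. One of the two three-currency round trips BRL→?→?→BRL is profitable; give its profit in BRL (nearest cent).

Profitable loop is BRL → CNY → JPY → BRL:
BRL 236,000.00 ÷ 0.75764 = CNY 311,493.59
CNY 311,493.59 × 17.678 = JPY 5,506,584
JPY 5,506,584 ÷ 22.837 = BRL 241,125.52
Profit = BRL 241,125.52 − BRL 236,000.00

Profit: BRL 5,125.52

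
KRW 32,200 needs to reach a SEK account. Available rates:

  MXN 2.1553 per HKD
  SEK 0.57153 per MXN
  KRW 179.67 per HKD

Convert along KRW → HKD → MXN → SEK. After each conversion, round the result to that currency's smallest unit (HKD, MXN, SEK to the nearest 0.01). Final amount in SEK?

KRW 32,200 ÷ 179.67 = HKD 179.22
HKD 179.22 × 2.1553 = MXN 386.27
MXN 386.27 × 0.57153 = SEK 220.76

SEK 220.76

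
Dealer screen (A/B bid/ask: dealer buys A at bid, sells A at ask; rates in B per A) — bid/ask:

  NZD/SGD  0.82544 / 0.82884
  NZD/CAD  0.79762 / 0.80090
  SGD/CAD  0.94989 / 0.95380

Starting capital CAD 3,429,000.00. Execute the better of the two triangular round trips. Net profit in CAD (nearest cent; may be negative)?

Best loop CAD → SGD → NZD → CAD:
CAD 3,429,000.00 ÷ 0.95380 (buy SGD at ask) = SGD 3,595,093.31
SGD 3,595,093.31 ÷ 0.82884 (buy NZD at ask) = NZD 4,337,499.77
NZD 4,337,499.77 × 0.79762 (sell NZD at bid) = CAD 3,459,676.57

Net profit: CAD 30,676.57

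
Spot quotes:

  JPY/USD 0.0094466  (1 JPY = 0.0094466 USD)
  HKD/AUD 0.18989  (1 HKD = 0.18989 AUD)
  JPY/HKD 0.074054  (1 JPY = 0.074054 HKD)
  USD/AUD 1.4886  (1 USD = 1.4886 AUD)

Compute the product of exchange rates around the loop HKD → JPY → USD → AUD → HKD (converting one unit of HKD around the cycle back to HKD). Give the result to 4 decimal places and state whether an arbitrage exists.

1.0000 (no arbitrage)

Around HKD → JPY → USD → AUD → HKD: 1 ÷ 0.074054 × 0.0094466 × 1.4886 ÷ 0.18989 = 1.000007
Product ≈ 1 (deviation 0.001%, within rounding noise).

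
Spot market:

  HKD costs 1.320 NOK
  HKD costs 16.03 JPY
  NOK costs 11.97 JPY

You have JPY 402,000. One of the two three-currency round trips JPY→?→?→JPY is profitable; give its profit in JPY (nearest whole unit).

Profit: JPY 5,842

Profitable loop is JPY → NOK → HKD → JPY:
JPY 402,000 ÷ 11.97 = NOK 33,583.96
NOK 33,583.96 ÷ 1.320 = HKD 25,442.39
HKD 25,442.39 × 16.03 = JPY 407,842
Profit = JPY 407,842 − JPY 402,000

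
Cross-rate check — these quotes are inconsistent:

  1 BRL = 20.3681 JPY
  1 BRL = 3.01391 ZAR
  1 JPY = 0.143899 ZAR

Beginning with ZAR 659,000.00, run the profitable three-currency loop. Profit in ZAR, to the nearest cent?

Profit: ZAR 18,653.05

Profitable loop is ZAR → JPY → BRL → ZAR:
ZAR 659,000.00 ÷ 0.143899 = JPY 4,579,601
JPY 4,579,601 ÷ 20.3681 = BRL 224,841.83
BRL 224,841.83 × 3.01391 = ZAR 677,653.05
Profit = ZAR 677,653.05 − ZAR 659,000.00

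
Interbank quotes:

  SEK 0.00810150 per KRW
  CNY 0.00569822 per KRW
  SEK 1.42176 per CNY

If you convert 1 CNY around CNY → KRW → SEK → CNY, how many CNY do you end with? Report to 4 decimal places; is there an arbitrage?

Around CNY → KRW → SEK → CNY: 1 ÷ 0.00569822 × 0.00810150 ÷ 1.42176 = 1.000000
Product ≈ 1 (deviation 0.000%, within rounding noise).

1.0000 (no arbitrage)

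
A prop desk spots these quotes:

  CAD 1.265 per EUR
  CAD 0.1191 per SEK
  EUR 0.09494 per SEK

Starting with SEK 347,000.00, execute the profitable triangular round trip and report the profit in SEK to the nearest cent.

Profit: SEK 2,910.90

Profitable loop is SEK → EUR → CAD → SEK:
SEK 347,000.00 × 0.09494 = EUR 32,944.18
EUR 32,944.18 × 1.265 = CAD 41,674.39
CAD 41,674.39 ÷ 0.1191 = SEK 349,910.90
Profit = SEK 349,910.90 − SEK 347,000.00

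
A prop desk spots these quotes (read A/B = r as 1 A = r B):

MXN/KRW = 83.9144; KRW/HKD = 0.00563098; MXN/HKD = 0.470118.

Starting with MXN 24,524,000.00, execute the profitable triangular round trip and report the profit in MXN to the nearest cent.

Profit: MXN 125,317.91

Profitable loop is MXN → KRW → HKD → MXN:
MXN 24,524,000.00 × 83.9144 = KRW 2,057,916,746
KRW 2,057,916,746 × 0.00563098 = HKD 11,588,088.04
HKD 11,588,088.04 ÷ 0.470118 = MXN 24,649,317.91
Profit = MXN 24,649,317.91 − MXN 24,524,000.00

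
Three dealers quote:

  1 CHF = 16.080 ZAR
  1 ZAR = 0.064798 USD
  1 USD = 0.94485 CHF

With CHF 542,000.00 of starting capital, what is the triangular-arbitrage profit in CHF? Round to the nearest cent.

Profit: CHF 8,539.87

Profitable loop is CHF → USD → ZAR → CHF:
CHF 542,000.00 ÷ 0.94485 = USD 573,636.03
USD 573,636.03 ÷ 0.064798 = ZAR 8,852,681.05
ZAR 8,852,681.05 ÷ 16.080 = CHF 550,539.87
Profit = CHF 550,539.87 − CHF 542,000.00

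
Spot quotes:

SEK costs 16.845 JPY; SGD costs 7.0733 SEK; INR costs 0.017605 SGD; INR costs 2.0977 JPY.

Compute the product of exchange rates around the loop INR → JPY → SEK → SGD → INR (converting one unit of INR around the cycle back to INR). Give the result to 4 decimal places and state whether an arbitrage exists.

1.0000 (no arbitrage)

Around INR → JPY → SEK → SGD → INR: 1 × 2.0977 ÷ 16.845 ÷ 7.0733 ÷ 0.017605 = 1.000033
Product ≈ 1 (deviation 0.003%, within rounding noise).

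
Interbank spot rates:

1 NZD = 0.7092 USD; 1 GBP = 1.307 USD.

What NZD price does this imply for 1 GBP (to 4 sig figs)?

GBP/NZD = 1.843

1 GBP × 1.307 = 1.307 USD
1.307 USD ÷ 0.7092 = 1.84292 NZD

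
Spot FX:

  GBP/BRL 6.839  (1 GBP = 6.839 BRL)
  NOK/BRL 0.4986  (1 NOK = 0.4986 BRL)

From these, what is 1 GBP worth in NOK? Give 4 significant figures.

GBP/NOK = 13.72

1 GBP × 6.839 = 6.839 BRL
6.839 BRL ÷ 0.4986 = 13.7164 NOK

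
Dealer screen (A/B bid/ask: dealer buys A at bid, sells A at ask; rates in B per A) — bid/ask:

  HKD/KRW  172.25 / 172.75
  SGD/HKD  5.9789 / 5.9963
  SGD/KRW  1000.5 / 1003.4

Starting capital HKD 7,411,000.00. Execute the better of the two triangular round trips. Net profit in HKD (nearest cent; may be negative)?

Best loop HKD → KRW → SGD → HKD:
HKD 7,411,000.00 × 172.25 (sell HKD at bid) = KRW 1,276,544,750
KRW 1,276,544,750 ÷ 1003.4 (buy SGD at ask) = SGD 1,272,219.20
SGD 1,272,219.20 × 5.9789 (sell SGD at bid) = HKD 7,606,471.40

Net profit: HKD 195,471.40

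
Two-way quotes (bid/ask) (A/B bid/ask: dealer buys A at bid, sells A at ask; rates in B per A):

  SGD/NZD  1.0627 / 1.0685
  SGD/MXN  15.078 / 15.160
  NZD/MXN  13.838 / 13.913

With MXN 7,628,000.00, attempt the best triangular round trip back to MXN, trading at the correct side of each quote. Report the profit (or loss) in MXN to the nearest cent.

Net profit: MXN 108,759.76

Best loop MXN → NZD → SGD → MXN:
MXN 7,628,000.00 ÷ 13.913 (buy NZD at ask) = NZD 548,264.21
NZD 548,264.21 ÷ 1.0685 (buy SGD at ask) = SGD 513,115.78
SGD 513,115.78 × 15.078 (sell SGD at bid) = MXN 7,736,759.76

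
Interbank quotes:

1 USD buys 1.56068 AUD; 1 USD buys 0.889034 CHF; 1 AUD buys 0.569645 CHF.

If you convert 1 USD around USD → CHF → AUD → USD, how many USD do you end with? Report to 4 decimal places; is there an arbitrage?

Around USD → CHF → AUD → USD: 1 × 0.889034 ÷ 0.569645 ÷ 1.56068 = 1.000000
Product ≈ 1 (deviation 0.000%, within rounding noise).

1.0000 (no arbitrage)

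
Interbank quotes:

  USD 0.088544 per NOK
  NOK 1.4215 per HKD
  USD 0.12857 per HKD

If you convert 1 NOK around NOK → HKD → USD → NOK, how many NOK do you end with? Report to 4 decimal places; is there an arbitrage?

1.0215 (arbitrage exists)

Around NOK → HKD → USD → NOK: 1 ÷ 1.4215 × 0.12857 ÷ 0.088544 = 1.021489
Product > 1; profitable direction is NOK → HKD → USD → NOK.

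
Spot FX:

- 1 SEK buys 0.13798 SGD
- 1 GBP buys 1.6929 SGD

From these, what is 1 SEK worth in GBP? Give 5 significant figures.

SEK/GBP = 0.081505

1 SEK × 0.13798 = 0.13798 SGD
0.13798 SGD ÷ 1.6929 = 0.0815051 GBP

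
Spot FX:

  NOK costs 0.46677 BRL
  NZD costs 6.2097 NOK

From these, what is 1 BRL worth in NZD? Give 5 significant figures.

BRL/NZD = 0.34501

1 BRL ÷ 0.46677 = 2.14238 NOK
2.14238 NOK ÷ 6.2097 = 0.345006 NZD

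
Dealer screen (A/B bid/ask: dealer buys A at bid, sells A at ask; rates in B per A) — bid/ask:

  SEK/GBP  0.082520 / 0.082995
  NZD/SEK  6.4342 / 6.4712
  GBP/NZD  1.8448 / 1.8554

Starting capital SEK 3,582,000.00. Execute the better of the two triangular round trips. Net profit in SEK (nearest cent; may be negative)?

Best loop SEK → NZD → GBP → SEK:
SEK 3,582,000.00 ÷ 6.4712 (buy NZD at ask) = NZD 553,529.48
NZD 553,529.48 ÷ 1.8554 (buy GBP at ask) = GBP 298,334.31
GBP 298,334.31 ÷ 0.082995 (buy SEK at ask) = SEK 3,594,605.86

Net profit: SEK 12,605.86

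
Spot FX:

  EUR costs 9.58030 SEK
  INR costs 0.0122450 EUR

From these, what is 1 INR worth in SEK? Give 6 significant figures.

1 INR × 0.0122450 = 0.012245 EUR
0.012245 EUR × 9.58030 = 0.117311 SEK

INR/SEK = 0.117311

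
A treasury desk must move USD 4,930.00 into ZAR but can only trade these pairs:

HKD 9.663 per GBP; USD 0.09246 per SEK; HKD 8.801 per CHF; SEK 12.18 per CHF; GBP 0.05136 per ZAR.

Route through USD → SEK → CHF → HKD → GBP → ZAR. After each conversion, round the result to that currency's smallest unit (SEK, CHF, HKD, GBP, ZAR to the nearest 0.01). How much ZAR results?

USD 4,930.00 ÷ 0.09246 = SEK 53,320.35
SEK 53,320.35 ÷ 12.18 = CHF 4,377.70
CHF 4,377.70 × 8.801 = HKD 38,528.14
HKD 38,528.14 ÷ 9.663 = GBP 3,987.18
GBP 3,987.18 ÷ 0.05136 = ZAR 77,632.01

ZAR 77,632.01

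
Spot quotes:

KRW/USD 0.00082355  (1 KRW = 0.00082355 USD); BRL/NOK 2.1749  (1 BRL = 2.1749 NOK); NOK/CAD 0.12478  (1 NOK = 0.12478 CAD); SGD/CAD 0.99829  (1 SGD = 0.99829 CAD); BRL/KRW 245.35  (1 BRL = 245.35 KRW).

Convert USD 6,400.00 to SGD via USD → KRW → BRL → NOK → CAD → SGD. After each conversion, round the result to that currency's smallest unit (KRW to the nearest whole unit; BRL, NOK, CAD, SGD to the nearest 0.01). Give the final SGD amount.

USD 6,400.00 ÷ 0.00082355 = KRW 7,771,234
KRW 7,771,234 ÷ 245.35 = BRL 31,674.07
BRL 31,674.07 × 2.1749 = NOK 68,887.93
NOK 68,887.93 × 0.12478 = CAD 8,595.84
CAD 8,595.84 ÷ 0.99829 = SGD 8,610.56

SGD 8,610.56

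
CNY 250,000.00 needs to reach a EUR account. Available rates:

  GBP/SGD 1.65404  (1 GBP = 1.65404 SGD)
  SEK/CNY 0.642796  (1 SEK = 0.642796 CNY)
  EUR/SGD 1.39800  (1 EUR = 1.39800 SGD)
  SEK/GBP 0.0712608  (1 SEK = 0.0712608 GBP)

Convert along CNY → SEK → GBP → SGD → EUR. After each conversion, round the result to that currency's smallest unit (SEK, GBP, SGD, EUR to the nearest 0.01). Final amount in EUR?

EUR 32,791.13

CNY 250,000.00 ÷ 0.642796 = SEK 388,925.88
SEK 388,925.88 × 0.0712608 = GBP 27,715.17
GBP 27,715.17 × 1.65404 = SGD 45,842.00
SGD 45,842.00 ÷ 1.39800 = EUR 32,791.13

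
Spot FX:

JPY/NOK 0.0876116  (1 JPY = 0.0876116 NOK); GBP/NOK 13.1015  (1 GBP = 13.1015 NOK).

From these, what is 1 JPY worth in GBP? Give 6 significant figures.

1 JPY × 0.0876116 = 0.0876116 NOK
0.0876116 NOK ÷ 13.1015 = 0.00668714 GBP

JPY/GBP = 0.00668714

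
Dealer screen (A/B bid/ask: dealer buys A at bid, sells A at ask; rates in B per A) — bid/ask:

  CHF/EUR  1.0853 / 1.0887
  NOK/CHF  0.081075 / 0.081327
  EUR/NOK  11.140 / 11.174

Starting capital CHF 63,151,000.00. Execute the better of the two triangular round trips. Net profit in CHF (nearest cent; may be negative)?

Best loop CHF → NOK → EUR → CHF:
CHF 63,151,000.00 ÷ 0.081327 (buy NOK at ask) = NOK 776,507,187.04
NOK 776,507,187.04 ÷ 11.174 (buy EUR at ask) = EUR 69,492,320.30
EUR 69,492,320.30 ÷ 1.0887 (buy CHF at ask) = CHF 63,830,550.47

Net profit: CHF 679,550.47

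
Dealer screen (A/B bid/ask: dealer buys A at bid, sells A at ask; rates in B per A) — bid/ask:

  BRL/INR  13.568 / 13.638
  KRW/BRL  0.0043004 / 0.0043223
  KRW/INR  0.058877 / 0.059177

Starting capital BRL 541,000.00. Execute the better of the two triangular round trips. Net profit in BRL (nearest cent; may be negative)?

Best loop BRL → KRW → INR → BRL:
BRL 541,000.00 ÷ 0.0043223 (buy KRW at ask) = KRW 125,164,843
KRW 125,164,843 × 0.058877 (sell KRW at bid) = INR 7,369,330.45
INR 7,369,330.45 ÷ 13.638 (buy BRL at ask) = BRL 540,352.72

Net result: BRL -647.28 (no profitable arbitrage after spreads)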